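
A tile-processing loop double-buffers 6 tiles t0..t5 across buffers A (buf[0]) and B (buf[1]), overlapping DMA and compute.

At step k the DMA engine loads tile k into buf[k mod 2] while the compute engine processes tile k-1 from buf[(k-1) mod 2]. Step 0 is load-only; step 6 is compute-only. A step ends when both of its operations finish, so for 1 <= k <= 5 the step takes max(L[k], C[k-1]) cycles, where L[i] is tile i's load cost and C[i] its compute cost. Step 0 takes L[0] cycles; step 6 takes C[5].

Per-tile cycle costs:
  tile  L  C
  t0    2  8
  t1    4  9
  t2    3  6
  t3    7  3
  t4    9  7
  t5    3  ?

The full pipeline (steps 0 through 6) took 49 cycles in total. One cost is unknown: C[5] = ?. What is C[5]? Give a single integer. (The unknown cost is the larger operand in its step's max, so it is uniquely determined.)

step 0 = dur = L[0]=2 = 2
step 1 = dur = max(L[1]=4, C[0]=8) = 8
step 2 = dur = max(L[2]=3, C[1]=9) = 9
step 3 = dur = max(L[3]=7, C[2]=6) = 7
step 4 = dur = max(L[4]=9, C[3]=3) = 9
step 5 = dur = max(L[5]=3, C[4]=7) = 7
step 6 = dur = C[5]=? = C[5]  (unknown; binding)
sum of known step durations = 42
dur[6] = total - known = 49 - 42 = 7
C[5] is the binding max in step 6, so C[5] = dur[6] = 7

C[5] = 7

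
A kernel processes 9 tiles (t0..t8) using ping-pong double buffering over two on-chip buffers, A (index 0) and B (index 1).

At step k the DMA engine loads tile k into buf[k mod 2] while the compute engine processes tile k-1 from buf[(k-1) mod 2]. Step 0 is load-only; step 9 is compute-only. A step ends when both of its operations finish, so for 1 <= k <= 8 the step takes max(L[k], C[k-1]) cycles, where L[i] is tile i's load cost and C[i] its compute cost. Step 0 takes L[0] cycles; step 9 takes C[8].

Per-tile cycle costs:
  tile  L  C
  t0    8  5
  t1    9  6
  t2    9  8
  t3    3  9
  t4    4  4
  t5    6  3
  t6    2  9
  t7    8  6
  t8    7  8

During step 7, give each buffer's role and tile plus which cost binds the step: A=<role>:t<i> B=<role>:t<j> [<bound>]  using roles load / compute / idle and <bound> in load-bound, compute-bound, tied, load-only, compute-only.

k=0 load=t0/8c comp=- wait=8 total=8
k=1 load=t1/9c comp=t0/5c wait=9 total=17
k=2 load=t2/9c comp=t1/6c wait=9 total=26
k=3 load=t3/3c comp=t2/8c wait=8 total=34
k=4 load=t4/4c comp=t3/9c wait=9 total=43
k=5 load=t5/6c comp=t4/4c wait=6 total=49
k=6 load=t6/2c comp=t5/3c wait=3 total=52
k=7 load=t7/8c comp=t6/9c wait=9 total=61
k=8 load=t8/7c comp=t7/6c wait=7 total=68
k=9 load=- comp=t8/8c wait=8 total=76

step 7: A=compute:t6 B=load:t7 [compute-bound]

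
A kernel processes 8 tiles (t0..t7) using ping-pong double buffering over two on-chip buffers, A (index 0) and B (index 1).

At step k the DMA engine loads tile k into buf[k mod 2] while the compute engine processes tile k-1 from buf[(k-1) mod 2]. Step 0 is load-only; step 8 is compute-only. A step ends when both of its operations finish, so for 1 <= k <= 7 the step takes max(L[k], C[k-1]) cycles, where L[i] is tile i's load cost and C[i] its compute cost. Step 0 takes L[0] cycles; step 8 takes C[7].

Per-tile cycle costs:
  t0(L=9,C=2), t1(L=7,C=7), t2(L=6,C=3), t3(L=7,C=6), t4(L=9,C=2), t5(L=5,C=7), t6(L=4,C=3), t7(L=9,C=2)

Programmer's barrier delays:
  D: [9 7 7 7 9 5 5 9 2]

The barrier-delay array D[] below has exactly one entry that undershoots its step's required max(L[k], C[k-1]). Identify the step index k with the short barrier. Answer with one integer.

hazard at step 6

step 0: need L[0]=9 = 9; D[0]=9 ok
step 1: need max(L[1]=7,C[0]=2) = 7; D[1]=7 ok
step 2: need max(L[2]=6,C[1]=7) = 7; D[2]=7 ok
step 3: need max(L[3]=7,C[2]=3) = 7; D[3]=7 ok
step 4: need max(L[4]=9,C[3]=6) = 9; D[4]=9 ok
step 5: need max(L[5]=5,C[4]=2) = 5; D[5]=5 ok
step 6: need max(L[6]=4,C[5]=7) = 7; D[6]=5 SHORT
step 7: need max(L[7]=9,C[6]=3) = 9; D[7]=9 ok
step 8: need C[7]=2 = 2; D[8]=2 ok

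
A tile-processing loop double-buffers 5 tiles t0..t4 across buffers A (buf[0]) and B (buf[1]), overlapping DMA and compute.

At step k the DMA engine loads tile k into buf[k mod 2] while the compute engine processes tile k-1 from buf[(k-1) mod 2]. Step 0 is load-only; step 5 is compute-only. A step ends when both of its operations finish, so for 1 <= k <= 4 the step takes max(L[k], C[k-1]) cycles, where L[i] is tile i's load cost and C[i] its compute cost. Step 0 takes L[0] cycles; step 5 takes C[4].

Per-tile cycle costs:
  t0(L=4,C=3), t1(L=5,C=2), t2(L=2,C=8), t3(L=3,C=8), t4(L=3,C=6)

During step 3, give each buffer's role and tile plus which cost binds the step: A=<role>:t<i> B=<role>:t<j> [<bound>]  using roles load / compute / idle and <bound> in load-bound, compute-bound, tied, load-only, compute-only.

step 3: A=compute:t2 B=load:t3 [compute-bound]

k=0 load=t0/4c comp=- wait=4 total=4
k=1 load=t1/5c comp=t0/3c wait=5 total=9
k=2 load=t2/2c comp=t1/2c wait=2 total=11
k=3 load=t3/3c comp=t2/8c wait=8 total=19
k=4 load=t4/3c comp=t3/8c wait=8 total=27
k=5 load=- comp=t4/6c wait=6 total=33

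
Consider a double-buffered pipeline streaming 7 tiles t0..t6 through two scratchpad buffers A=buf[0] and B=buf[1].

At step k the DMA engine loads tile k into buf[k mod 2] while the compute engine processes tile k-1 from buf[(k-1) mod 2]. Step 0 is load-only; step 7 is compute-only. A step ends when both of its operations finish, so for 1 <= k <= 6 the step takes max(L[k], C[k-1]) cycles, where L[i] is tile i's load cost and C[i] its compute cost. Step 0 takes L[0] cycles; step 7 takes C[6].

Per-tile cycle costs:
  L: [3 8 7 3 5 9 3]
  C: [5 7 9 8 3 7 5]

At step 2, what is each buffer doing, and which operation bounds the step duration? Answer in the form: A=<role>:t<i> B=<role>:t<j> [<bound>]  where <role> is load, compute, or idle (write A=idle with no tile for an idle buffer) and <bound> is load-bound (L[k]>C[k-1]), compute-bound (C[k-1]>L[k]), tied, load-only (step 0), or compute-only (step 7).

[0] DMA t0→A (3c) ∥ CU idle ⇒ 3c, clock 3
[1] DMA t1→B (8c) ∥ CU A:t0 (5c) ⇒ 8c, clock 11
[2] DMA t2→A (7c) ∥ CU B:t1 (7c) ⇒ 7c, clock 18
[3] DMA t3→B (3c) ∥ CU A:t2 (9c) ⇒ 9c, clock 27
[4] DMA t4→A (5c) ∥ CU B:t3 (8c) ⇒ 8c, clock 35
[5] DMA t5→B (9c) ∥ CU A:t4 (3c) ⇒ 9c, clock 44
[6] DMA t6→A (3c) ∥ CU B:t5 (7c) ⇒ 7c, clock 51
[7] DMA idle ∥ CU A:t6 (5c) ⇒ 5c, clock 56

step 2: A=load:t2 B=compute:t1 [tied]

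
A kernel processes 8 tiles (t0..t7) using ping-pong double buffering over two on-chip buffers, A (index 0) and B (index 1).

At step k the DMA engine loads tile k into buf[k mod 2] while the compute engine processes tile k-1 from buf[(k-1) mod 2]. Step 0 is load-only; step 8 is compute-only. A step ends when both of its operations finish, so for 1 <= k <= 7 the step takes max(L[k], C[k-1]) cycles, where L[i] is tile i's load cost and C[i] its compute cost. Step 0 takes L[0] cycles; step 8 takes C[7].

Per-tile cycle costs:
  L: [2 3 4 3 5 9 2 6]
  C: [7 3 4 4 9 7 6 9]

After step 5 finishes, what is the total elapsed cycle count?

end_cycle[5] = 31

  0. 2=2c; end=2; A:t0 B:-
  1. max(3,7)=7c; end=9; A:t0 B:t1
  2. max(4,3)=4c; end=13; A:t2 B:t1
  3. max(3,4)=4c; end=17; A:t2 B:t3
  4. max(5,4)=5c; end=22; A:t4 B:t3
  5. max(9,9)=9c; end=31; A:t4 B:t5
  6. max(2,7)=7c; end=38; A:t6 B:t5
  7. max(6,6)=6c; end=44; A:t6 B:t7
  8. 9=9c; end=53; A:t6 B:t7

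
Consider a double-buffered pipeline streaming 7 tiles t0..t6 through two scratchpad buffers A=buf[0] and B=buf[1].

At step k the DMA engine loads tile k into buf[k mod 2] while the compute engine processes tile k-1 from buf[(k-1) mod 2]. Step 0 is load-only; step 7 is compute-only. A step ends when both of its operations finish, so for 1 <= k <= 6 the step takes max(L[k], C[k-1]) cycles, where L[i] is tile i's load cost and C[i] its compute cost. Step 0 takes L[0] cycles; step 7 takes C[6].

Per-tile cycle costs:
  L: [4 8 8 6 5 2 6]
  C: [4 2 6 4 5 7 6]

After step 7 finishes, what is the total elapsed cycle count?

[0] DMA t0→A (4c) ∥ CU idle ⇒ 4c, clock 4
[1] DMA t1→B (8c) ∥ CU A:t0 (4c) ⇒ 8c, clock 12
[2] DMA t2→A (8c) ∥ CU B:t1 (2c) ⇒ 8c, clock 20
[3] DMA t3→B (6c) ∥ CU A:t2 (6c) ⇒ 6c, clock 26
[4] DMA t4→A (5c) ∥ CU B:t3 (4c) ⇒ 5c, clock 31
[5] DMA t5→B (2c) ∥ CU A:t4 (5c) ⇒ 5c, clock 36
[6] DMA t6→A (6c) ∥ CU B:t5 (7c) ⇒ 7c, clock 43
[7] DMA idle ∥ CU A:t6 (6c) ⇒ 6c, clock 49

end_cycle[7] = 49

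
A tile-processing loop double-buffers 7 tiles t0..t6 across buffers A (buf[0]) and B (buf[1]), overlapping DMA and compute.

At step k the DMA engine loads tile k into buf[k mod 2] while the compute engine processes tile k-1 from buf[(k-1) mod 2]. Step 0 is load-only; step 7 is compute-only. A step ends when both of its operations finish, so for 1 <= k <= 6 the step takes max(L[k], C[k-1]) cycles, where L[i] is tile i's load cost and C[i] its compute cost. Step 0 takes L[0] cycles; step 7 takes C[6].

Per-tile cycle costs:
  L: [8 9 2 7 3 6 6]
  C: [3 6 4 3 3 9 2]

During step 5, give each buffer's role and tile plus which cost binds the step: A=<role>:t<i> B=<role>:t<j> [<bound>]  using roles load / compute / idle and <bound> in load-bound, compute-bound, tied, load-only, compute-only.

step 0: L[0]=8 → dur=8, Σ=8 | A=load:t0 B=idle [load-only]
step 1: L[1]=9 C[0]=3 → dur=9, Σ=17 | A=compute:t0 B=load:t1 [load-bound]
step 2: L[2]=2 C[1]=6 → dur=6, Σ=23 | A=load:t2 B=compute:t1 [compute-bound]
step 3: L[3]=7 C[2]=4 → dur=7, Σ=30 | A=compute:t2 B=load:t3 [load-bound]
step 4: L[4]=3 C[3]=3 → dur=3, Σ=33 | A=load:t4 B=compute:t3 [tied]
step 5: L[5]=6 C[4]=3 → dur=6, Σ=39 | A=compute:t4 B=load:t5 [load-bound]
step 6: L[6]=6 C[5]=9 → dur=9, Σ=48 | A=load:t6 B=compute:t5 [compute-bound]
step 7: C[6]=2 → dur=2, Σ=50 | A=compute:t6 B=idle [compute-only]

step 5: A=compute:t4 B=load:t5 [load-bound]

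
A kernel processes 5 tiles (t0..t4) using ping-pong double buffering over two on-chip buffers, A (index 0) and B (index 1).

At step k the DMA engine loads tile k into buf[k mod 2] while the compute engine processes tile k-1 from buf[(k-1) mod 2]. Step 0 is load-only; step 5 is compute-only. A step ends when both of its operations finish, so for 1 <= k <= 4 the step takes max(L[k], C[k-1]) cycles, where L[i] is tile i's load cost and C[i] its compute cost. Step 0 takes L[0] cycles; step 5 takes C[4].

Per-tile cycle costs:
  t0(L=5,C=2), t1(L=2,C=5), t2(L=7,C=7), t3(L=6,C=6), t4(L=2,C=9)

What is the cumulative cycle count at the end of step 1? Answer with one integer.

  0. 5=5c; end=5; A:t0 B:-
  1. max(2,2)=2c; end=7; A:t0 B:t1
  2. max(7,5)=7c; end=14; A:t2 B:t1
  3. max(6,7)=7c; end=21; A:t2 B:t3
  4. max(2,6)=6c; end=27; A:t4 B:t3
  5. 9=9c; end=36; A:t4 B:t3

end_cycle[1] = 7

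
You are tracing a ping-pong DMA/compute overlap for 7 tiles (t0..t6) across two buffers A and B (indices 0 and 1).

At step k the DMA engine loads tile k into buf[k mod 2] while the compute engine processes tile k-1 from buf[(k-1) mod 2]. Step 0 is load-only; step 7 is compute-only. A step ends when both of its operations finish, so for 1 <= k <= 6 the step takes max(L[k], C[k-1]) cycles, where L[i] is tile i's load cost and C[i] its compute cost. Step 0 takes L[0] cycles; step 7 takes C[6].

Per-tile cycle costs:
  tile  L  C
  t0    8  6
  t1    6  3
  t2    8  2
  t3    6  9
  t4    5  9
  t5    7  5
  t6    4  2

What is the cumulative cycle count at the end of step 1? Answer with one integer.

end_cycle[1] = 14

k=0 load=t0/8c comp=- wait=8 total=8
k=1 load=t1/6c comp=t0/6c wait=6 total=14
k=2 load=t2/8c comp=t1/3c wait=8 total=22
k=3 load=t3/6c comp=t2/2c wait=6 total=28
k=4 load=t4/5c comp=t3/9c wait=9 total=37
k=5 load=t5/7c comp=t4/9c wait=9 total=46
k=6 load=t6/4c comp=t5/5c wait=5 total=51
k=7 load=- comp=t6/2c wait=2 total=53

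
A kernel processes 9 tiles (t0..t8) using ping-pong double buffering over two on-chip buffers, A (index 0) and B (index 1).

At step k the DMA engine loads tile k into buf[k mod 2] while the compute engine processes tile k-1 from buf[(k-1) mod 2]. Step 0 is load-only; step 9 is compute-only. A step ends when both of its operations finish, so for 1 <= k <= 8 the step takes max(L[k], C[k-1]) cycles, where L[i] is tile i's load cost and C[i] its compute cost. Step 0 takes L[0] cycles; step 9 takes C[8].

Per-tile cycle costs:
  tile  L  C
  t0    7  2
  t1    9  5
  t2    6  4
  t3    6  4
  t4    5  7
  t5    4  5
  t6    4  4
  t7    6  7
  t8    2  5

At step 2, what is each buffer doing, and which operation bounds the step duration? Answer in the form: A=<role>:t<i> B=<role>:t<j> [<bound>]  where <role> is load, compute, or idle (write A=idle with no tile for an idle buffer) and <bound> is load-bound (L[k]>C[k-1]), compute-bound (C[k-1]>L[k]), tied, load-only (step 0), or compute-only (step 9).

step 0: L[0]=7 → dur=7, Σ=7 | A=load:t0 B=idle [load-only]
step 1: L[1]=9 C[0]=2 → dur=9, Σ=16 | A=compute:t0 B=load:t1 [load-bound]
step 2: L[2]=6 C[1]=5 → dur=6, Σ=22 | A=load:t2 B=compute:t1 [load-bound]
step 3: L[3]=6 C[2]=4 → dur=6, Σ=28 | A=compute:t2 B=load:t3 [load-bound]
step 4: L[4]=5 C[3]=4 → dur=5, Σ=33 | A=load:t4 B=compute:t3 [load-bound]
step 5: L[5]=4 C[4]=7 → dur=7, Σ=40 | A=compute:t4 B=load:t5 [compute-bound]
step 6: L[6]=4 C[5]=5 → dur=5, Σ=45 | A=load:t6 B=compute:t5 [compute-bound]
step 7: L[7]=6 C[6]=4 → dur=6, Σ=51 | A=compute:t6 B=load:t7 [load-bound]
step 8: L[8]=2 C[7]=7 → dur=7, Σ=58 | A=load:t8 B=compute:t7 [compute-bound]
step 9: C[8]=5 → dur=5, Σ=63 | A=compute:t8 B=idle [compute-only]

step 2: A=load:t2 B=compute:t1 [load-bound]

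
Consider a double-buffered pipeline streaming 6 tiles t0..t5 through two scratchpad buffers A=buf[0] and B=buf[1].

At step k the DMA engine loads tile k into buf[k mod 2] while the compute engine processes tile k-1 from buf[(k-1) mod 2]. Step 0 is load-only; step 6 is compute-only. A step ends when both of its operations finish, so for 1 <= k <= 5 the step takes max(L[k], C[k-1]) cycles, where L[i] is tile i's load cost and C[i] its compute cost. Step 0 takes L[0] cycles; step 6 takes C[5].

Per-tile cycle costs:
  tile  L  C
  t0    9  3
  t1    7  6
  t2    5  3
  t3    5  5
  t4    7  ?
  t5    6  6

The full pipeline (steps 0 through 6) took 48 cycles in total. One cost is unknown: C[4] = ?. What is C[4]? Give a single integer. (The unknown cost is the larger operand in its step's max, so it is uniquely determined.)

C[4] = 8

step 0 | dur = L[0]=9 = 9
step 1 | dur = max(L[1]=7, C[0]=3) = 7
step 2 | dur = max(L[2]=5, C[1]=6) = 6
step 3 | dur = max(L[3]=5, C[2]=3) = 5
step 4 | dur = max(L[4]=7, C[3]=5) = 7
step 5 | dur = max(L[5]=6, C[4]=?) = C[4]  (unknown; binding)
step 6 | dur = C[5]=6 = 6
sum of known step durations = 40
dur[5] = total - known = 48 - 40 = 8
C[4] is the binding max in step 5, so C[4] = dur[5] = 8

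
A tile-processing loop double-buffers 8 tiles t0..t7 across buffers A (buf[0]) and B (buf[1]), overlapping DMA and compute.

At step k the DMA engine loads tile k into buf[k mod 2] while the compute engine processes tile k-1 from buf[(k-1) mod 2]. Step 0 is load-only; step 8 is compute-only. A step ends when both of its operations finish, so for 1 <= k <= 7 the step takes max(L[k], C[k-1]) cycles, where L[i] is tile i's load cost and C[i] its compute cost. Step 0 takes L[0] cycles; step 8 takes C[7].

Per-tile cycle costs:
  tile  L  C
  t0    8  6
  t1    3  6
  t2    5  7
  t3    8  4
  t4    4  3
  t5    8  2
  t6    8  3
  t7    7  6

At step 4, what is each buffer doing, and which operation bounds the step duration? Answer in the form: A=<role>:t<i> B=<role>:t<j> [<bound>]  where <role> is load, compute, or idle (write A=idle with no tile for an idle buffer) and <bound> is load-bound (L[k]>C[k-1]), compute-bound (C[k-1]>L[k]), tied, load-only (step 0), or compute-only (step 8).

step 4: A=load:t4 B=compute:t3 [tied]

k=0 load=t0/8c comp=- wait=8 total=8
k=1 load=t1/3c comp=t0/6c wait=6 total=14
k=2 load=t2/5c comp=t1/6c wait=6 total=20
k=3 load=t3/8c comp=t2/7c wait=8 total=28
k=4 load=t4/4c comp=t3/4c wait=4 total=32
k=5 load=t5/8c comp=t4/3c wait=8 total=40
k=6 load=t6/8c comp=t5/2c wait=8 total=48
k=7 load=t7/7c comp=t6/3c wait=7 total=55
k=8 load=- comp=t7/6c wait=6 total=61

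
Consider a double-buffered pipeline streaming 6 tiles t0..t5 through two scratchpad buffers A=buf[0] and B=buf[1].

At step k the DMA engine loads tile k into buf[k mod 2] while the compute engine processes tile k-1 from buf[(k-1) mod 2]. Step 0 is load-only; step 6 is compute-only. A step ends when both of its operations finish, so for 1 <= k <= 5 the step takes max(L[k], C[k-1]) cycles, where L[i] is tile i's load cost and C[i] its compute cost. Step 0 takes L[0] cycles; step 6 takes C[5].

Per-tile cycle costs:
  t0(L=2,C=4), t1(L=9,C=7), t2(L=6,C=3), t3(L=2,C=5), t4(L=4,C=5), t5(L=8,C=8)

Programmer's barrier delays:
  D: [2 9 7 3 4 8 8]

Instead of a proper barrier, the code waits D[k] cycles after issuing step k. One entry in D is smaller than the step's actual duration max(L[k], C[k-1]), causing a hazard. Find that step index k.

step 0: need L[0]=2 = 2; D[0]=2 ok
step 1: need max(L[1]=9,C[0]=4) = 9; D[1]=9 ok
step 2: need max(L[2]=6,C[1]=7) = 7; D[2]=7 ok
step 3: need max(L[3]=2,C[2]=3) = 3; D[3]=3 ok
step 4: need max(L[4]=4,C[3]=5) = 5; D[4]=4 SHORT
step 5: need max(L[5]=8,C[4]=5) = 8; D[5]=8 ok
step 6: need C[5]=8 = 8; D[6]=8 ok

hazard at step 4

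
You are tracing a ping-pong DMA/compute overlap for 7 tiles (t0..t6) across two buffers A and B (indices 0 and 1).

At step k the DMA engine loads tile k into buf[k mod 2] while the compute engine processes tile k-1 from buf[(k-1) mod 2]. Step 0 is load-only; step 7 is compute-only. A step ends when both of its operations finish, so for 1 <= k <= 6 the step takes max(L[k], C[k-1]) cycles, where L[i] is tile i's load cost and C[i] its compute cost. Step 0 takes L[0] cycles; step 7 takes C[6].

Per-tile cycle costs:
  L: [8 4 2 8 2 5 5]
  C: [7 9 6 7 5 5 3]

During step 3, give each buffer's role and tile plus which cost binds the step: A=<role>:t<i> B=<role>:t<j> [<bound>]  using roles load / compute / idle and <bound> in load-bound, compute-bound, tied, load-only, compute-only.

  0. 8=8c; end=8; A:t0 B:-
  1. max(4,7)=7c; end=15; A:t0 B:t1
  2. max(2,9)=9c; end=24; A:t2 B:t1
  3. max(8,6)=8c; end=32; A:t2 B:t3
  4. max(2,7)=7c; end=39; A:t4 B:t3
  5. max(5,5)=5c; end=44; A:t4 B:t5
  6. max(5,5)=5c; end=49; A:t6 B:t5
  7. 3=3c; end=52; A:t6 B:t5

step 3: A=compute:t2 B=load:t3 [load-bound]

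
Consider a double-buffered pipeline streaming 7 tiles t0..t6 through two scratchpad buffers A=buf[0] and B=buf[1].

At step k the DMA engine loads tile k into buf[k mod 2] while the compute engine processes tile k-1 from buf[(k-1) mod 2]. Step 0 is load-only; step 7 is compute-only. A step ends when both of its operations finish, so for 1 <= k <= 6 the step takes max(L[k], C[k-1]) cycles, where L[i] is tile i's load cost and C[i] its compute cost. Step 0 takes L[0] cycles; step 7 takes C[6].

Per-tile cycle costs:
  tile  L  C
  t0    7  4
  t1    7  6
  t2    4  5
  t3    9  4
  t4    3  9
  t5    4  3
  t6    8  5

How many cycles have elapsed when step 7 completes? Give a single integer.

end_cycle[7] = 55

[0] DMA t0→A (7c) ∥ CU idle ⇒ 7c, clock 7
[1] DMA t1→B (7c) ∥ CU A:t0 (4c) ⇒ 7c, clock 14
[2] DMA t2→A (4c) ∥ CU B:t1 (6c) ⇒ 6c, clock 20
[3] DMA t3→B (9c) ∥ CU A:t2 (5c) ⇒ 9c, clock 29
[4] DMA t4→A (3c) ∥ CU B:t3 (4c) ⇒ 4c, clock 33
[5] DMA t5→B (4c) ∥ CU A:t4 (9c) ⇒ 9c, clock 42
[6] DMA t6→A (8c) ∥ CU B:t5 (3c) ⇒ 8c, clock 50
[7] DMA idle ∥ CU A:t6 (5c) ⇒ 5c, clock 55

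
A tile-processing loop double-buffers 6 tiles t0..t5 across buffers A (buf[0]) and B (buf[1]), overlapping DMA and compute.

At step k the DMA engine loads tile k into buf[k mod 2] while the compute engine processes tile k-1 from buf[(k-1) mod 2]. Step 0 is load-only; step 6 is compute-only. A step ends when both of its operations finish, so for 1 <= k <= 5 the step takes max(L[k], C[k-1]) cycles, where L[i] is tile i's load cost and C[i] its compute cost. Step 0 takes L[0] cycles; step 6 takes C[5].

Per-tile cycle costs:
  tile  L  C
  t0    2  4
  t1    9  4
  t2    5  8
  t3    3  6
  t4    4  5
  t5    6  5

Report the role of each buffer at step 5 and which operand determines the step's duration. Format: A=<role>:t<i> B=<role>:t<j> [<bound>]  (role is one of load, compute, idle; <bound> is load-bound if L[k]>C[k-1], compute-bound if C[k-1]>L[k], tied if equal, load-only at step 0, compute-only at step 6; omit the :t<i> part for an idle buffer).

[0] DMA t0→A (2c) ∥ CU idle ⇒ 2c, clock 2
[1] DMA t1→B (9c) ∥ CU A:t0 (4c) ⇒ 9c, clock 11
[2] DMA t2→A (5c) ∥ CU B:t1 (4c) ⇒ 5c, clock 16
[3] DMA t3→B (3c) ∥ CU A:t2 (8c) ⇒ 8c, clock 24
[4] DMA t4→A (4c) ∥ CU B:t3 (6c) ⇒ 6c, clock 30
[5] DMA t5→B (6c) ∥ CU A:t4 (5c) ⇒ 6c, clock 36
[6] DMA idle ∥ CU B:t5 (5c) ⇒ 5c, clock 41

step 5: A=compute:t4 B=load:t5 [load-bound]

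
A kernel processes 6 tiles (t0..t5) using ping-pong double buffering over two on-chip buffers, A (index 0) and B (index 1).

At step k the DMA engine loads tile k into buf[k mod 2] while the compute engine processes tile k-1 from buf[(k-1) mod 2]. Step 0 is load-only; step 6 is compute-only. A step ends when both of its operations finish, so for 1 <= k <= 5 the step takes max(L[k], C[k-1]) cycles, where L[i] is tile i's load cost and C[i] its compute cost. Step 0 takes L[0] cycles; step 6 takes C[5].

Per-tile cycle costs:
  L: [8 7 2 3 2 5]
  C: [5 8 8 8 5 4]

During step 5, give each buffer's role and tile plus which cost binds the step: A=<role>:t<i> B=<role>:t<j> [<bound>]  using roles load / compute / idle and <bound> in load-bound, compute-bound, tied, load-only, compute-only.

[0] DMA t0→A (8c) ∥ CU idle ⇒ 8c, clock 8
[1] DMA t1→B (7c) ∥ CU A:t0 (5c) ⇒ 7c, clock 15
[2] DMA t2→A (2c) ∥ CU B:t1 (8c) ⇒ 8c, clock 23
[3] DMA t3→B (3c) ∥ CU A:t2 (8c) ⇒ 8c, clock 31
[4] DMA t4→A (2c) ∥ CU B:t3 (8c) ⇒ 8c, clock 39
[5] DMA t5→B (5c) ∥ CU A:t4 (5c) ⇒ 5c, clock 44
[6] DMA idle ∥ CU B:t5 (4c) ⇒ 4c, clock 48

step 5: A=compute:t4 B=load:t5 [tied]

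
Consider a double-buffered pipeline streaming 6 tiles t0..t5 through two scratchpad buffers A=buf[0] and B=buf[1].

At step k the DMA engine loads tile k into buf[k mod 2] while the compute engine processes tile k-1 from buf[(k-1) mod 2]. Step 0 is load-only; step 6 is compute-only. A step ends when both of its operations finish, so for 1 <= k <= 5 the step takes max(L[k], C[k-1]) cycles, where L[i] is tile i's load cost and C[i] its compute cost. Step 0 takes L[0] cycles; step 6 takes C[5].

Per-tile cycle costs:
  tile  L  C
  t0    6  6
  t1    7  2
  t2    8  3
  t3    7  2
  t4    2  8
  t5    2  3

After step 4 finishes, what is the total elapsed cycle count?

[0] DMA t0→A (6c) ∥ CU idle ⇒ 6c, clock 6
[1] DMA t1→B (7c) ∥ CU A:t0 (6c) ⇒ 7c, clock 13
[2] DMA t2→A (8c) ∥ CU B:t1 (2c) ⇒ 8c, clock 21
[3] DMA t3→B (7c) ∥ CU A:t2 (3c) ⇒ 7c, clock 28
[4] DMA t4→A (2c) ∥ CU B:t3 (2c) ⇒ 2c, clock 30
[5] DMA t5→B (2c) ∥ CU A:t4 (8c) ⇒ 8c, clock 38
[6] DMA idle ∥ CU B:t5 (3c) ⇒ 3c, clock 41

end_cycle[4] = 30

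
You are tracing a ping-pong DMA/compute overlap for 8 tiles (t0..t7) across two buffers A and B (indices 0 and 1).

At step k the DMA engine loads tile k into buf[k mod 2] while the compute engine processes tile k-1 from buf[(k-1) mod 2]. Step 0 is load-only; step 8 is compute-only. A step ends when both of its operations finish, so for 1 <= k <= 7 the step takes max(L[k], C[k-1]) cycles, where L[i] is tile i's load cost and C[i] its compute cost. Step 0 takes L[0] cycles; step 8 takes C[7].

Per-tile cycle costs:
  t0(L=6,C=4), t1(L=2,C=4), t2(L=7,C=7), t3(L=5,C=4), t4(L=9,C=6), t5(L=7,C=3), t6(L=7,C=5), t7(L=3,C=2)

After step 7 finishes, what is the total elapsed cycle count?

  0. 6=6c; end=6; A:t0 B:-
  1. max(2,4)=4c; end=10; A:t0 B:t1
  2. max(7,4)=7c; end=17; A:t2 B:t1
  3. max(5,7)=7c; end=24; A:t2 B:t3
  4. max(9,4)=9c; end=33; A:t4 B:t3
  5. max(7,6)=7c; end=40; A:t4 B:t5
  6. max(7,3)=7c; end=47; A:t6 B:t5
  7. max(3,5)=5c; end=52; A:t6 B:t7
  8. 2=2c; end=54; A:t6 B:t7

end_cycle[7] = 52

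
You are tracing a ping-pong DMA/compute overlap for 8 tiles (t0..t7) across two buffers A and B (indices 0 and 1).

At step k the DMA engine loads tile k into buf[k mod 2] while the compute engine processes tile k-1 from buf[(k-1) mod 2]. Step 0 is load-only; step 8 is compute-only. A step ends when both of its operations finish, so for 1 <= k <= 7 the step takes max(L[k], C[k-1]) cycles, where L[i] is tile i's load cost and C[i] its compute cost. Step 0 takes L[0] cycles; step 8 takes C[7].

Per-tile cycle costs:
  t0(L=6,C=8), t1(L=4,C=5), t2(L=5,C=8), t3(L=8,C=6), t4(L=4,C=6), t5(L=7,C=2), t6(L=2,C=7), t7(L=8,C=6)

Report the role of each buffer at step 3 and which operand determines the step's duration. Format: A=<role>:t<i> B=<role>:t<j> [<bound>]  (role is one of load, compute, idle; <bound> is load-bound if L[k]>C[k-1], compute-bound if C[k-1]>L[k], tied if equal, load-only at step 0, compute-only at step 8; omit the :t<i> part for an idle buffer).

  0. 6=6c; end=6; A:t0 B:-
  1. max(4,8)=8c; end=14; A:t0 B:t1
  2. max(5,5)=5c; end=19; A:t2 B:t1
  3. max(8,8)=8c; end=27; A:t2 B:t3
  4. max(4,6)=6c; end=33; A:t4 B:t3
  5. max(7,6)=7c; end=40; A:t4 B:t5
  6. max(2,2)=2c; end=42; A:t6 B:t5
  7. max(8,7)=8c; end=50; A:t6 B:t7
  8. 6=6c; end=56; A:t6 B:t7

step 3: A=compute:t2 B=load:t3 [tied]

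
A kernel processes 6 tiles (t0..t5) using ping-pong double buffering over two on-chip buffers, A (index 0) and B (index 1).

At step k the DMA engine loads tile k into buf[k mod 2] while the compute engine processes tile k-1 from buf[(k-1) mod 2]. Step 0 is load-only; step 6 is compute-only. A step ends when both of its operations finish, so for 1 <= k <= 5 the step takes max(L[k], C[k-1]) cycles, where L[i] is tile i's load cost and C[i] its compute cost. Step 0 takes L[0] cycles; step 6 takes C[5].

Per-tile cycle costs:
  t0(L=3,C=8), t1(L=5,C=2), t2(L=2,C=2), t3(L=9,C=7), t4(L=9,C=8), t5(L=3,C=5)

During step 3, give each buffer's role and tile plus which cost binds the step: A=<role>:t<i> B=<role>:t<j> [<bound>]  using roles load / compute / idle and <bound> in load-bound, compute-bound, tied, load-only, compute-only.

k=0 load=t0/3c comp=- wait=3 total=3
k=1 load=t1/5c comp=t0/8c wait=8 total=11
k=2 load=t2/2c comp=t1/2c wait=2 total=13
k=3 load=t3/9c comp=t2/2c wait=9 total=22
k=4 load=t4/9c comp=t3/7c wait=9 total=31
k=5 load=t5/3c comp=t4/8c wait=8 total=39
k=6 load=- comp=t5/5c wait=5 total=44

step 3: A=compute:t2 B=load:t3 [load-bound]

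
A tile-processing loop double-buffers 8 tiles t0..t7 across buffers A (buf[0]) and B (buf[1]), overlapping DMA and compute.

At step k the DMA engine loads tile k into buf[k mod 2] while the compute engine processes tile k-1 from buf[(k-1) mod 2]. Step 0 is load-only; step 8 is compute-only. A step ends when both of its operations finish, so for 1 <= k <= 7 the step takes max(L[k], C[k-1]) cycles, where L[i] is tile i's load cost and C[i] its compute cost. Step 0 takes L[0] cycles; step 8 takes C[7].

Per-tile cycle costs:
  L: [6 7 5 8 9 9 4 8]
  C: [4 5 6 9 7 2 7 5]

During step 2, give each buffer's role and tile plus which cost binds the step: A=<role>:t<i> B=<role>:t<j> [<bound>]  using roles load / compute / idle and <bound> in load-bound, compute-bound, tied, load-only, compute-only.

step 2: A=load:t2 B=compute:t1 [tied]

[0] DMA t0→A (6c) ∥ CU idle ⇒ 6c, clock 6
[1] DMA t1→B (7c) ∥ CU A:t0 (4c) ⇒ 7c, clock 13
[2] DMA t2→A (5c) ∥ CU B:t1 (5c) ⇒ 5c, clock 18
[3] DMA t3→B (8c) ∥ CU A:t2 (6c) ⇒ 8c, clock 26
[4] DMA t4→A (9c) ∥ CU B:t3 (9c) ⇒ 9c, clock 35
[5] DMA t5→B (9c) ∥ CU A:t4 (7c) ⇒ 9c, clock 44
[6] DMA t6→A (4c) ∥ CU B:t5 (2c) ⇒ 4c, clock 48
[7] DMA t7→B (8c) ∥ CU A:t6 (7c) ⇒ 8c, clock 56
[8] DMA idle ∥ CU B:t7 (5c) ⇒ 5c, clock 61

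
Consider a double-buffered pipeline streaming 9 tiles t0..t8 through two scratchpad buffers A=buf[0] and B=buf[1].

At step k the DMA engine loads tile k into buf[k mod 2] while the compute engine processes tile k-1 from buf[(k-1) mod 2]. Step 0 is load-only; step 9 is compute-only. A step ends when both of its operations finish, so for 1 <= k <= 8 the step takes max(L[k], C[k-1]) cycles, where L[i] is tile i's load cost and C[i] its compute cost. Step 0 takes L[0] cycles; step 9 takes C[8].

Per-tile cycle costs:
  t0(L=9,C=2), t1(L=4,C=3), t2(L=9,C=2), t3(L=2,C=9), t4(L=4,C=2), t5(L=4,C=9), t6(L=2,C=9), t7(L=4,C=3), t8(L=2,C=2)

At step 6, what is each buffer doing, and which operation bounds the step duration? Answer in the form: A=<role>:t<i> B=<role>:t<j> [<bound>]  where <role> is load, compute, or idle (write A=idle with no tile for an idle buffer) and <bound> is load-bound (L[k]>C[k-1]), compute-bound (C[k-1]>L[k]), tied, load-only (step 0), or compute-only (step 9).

step 6: A=load:t6 B=compute:t5 [compute-bound]

[0] DMA t0→A (9c) ∥ CU idle ⇒ 9c, clock 9
[1] DMA t1→B (4c) ∥ CU A:t0 (2c) ⇒ 4c, clock 13
[2] DMA t2→A (9c) ∥ CU B:t1 (3c) ⇒ 9c, clock 22
[3] DMA t3→B (2c) ∥ CU A:t2 (2c) ⇒ 2c, clock 24
[4] DMA t4→A (4c) ∥ CU B:t3 (9c) ⇒ 9c, clock 33
[5] DMA t5→B (4c) ∥ CU A:t4 (2c) ⇒ 4c, clock 37
[6] DMA t6→A (2c) ∥ CU B:t5 (9c) ⇒ 9c, clock 46
[7] DMA t7→B (4c) ∥ CU A:t6 (9c) ⇒ 9c, clock 55
[8] DMA t8→A (2c) ∥ CU B:t7 (3c) ⇒ 3c, clock 58
[9] DMA idle ∥ CU A:t8 (2c) ⇒ 2c, clock 60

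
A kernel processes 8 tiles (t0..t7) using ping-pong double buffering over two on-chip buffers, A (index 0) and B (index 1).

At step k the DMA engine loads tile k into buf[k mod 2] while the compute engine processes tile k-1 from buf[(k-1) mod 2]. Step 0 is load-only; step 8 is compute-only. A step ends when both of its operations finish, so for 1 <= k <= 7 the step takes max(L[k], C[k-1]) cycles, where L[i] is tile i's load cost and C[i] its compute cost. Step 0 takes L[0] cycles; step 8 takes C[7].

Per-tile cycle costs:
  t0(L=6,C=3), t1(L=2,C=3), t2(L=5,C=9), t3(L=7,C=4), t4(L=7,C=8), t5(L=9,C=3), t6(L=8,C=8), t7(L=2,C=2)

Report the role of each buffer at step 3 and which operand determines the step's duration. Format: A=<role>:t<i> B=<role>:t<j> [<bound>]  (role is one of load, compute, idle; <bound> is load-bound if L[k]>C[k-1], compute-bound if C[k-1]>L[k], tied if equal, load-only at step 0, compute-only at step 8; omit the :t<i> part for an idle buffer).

step 3: A=compute:t2 B=load:t3 [compute-bound]

[0] DMA t0→A (6c) ∥ CU idle ⇒ 6c, clock 6
[1] DMA t1→B (2c) ∥ CU A:t0 (3c) ⇒ 3c, clock 9
[2] DMA t2→A (5c) ∥ CU B:t1 (3c) ⇒ 5c, clock 14
[3] DMA t3→B (7c) ∥ CU A:t2 (9c) ⇒ 9c, clock 23
[4] DMA t4→A (7c) ∥ CU B:t3 (4c) ⇒ 7c, clock 30
[5] DMA t5→B (9c) ∥ CU A:t4 (8c) ⇒ 9c, clock 39
[6] DMA t6→A (8c) ∥ CU B:t5 (3c) ⇒ 8c, clock 47
[7] DMA t7→B (2c) ∥ CU A:t6 (8c) ⇒ 8c, clock 55
[8] DMA idle ∥ CU B:t7 (2c) ⇒ 2c, clock 57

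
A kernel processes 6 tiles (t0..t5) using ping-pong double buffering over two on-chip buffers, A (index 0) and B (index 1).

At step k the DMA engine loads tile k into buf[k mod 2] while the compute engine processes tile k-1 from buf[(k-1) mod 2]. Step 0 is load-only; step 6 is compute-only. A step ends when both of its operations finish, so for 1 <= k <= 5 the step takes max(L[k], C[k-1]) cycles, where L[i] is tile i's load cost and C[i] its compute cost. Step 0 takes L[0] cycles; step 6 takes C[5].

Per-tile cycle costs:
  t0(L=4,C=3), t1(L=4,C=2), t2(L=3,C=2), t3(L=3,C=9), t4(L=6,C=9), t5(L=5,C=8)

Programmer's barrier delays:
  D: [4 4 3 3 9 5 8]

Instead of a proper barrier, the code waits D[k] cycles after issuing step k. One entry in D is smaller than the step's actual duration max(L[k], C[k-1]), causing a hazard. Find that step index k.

step 0: need L[0]=4 = 4; D[0]=4 ok
step 1: need max(L[1]=4,C[0]=3) = 4; D[1]=4 ok
step 2: need max(L[2]=3,C[1]=2) = 3; D[2]=3 ok
step 3: need max(L[3]=3,C[2]=2) = 3; D[3]=3 ok
step 4: need max(L[4]=6,C[3]=9) = 9; D[4]=9 ok
step 5: need max(L[5]=5,C[4]=9) = 9; D[5]=5 SHORT
step 6: need C[5]=8 = 8; D[6]=8 ok

hazard at step 5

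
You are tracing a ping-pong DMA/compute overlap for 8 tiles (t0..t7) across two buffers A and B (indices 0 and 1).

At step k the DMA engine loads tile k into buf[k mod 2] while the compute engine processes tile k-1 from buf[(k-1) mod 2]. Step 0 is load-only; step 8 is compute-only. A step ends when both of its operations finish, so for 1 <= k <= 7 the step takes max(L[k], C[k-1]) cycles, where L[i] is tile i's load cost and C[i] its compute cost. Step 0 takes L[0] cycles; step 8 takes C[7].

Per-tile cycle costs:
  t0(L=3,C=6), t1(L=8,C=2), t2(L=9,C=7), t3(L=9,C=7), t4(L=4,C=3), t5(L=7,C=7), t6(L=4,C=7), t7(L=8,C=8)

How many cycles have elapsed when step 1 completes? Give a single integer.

end_cycle[1] = 11

  0. 3=3c; end=3; A:t0 B:-
  1. max(8,6)=8c; end=11; A:t0 B:t1
  2. max(9,2)=9c; end=20; A:t2 B:t1
  3. max(9,7)=9c; end=29; A:t2 B:t3
  4. max(4,7)=7c; end=36; A:t4 B:t3
  5. max(7,3)=7c; end=43; A:t4 B:t5
  6. max(4,7)=7c; end=50; A:t6 B:t5
  7. max(8,7)=8c; end=58; A:t6 B:t7
  8. 8=8c; end=66; A:t6 B:t7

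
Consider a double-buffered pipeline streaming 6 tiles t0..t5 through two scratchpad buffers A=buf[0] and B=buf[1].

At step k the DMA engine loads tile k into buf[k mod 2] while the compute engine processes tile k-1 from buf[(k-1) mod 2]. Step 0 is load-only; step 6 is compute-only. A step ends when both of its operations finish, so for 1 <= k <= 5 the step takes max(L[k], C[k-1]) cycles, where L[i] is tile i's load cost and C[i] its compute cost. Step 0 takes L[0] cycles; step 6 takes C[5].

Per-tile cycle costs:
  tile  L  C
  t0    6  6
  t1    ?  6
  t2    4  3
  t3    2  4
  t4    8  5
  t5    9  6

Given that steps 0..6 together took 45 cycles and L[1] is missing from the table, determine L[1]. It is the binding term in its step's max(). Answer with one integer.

step 0 = dur = L[0]=6 = 6
step 1 = dur = max(L[1]=?, C[0]=6) = L[1]  (unknown; binding)
step 2 = dur = max(L[2]=4, C[1]=6) = 6
step 3 = dur = max(L[3]=2, C[2]=3) = 3
step 4 = dur = max(L[4]=8, C[3]=4) = 8
step 5 = dur = max(L[5]=9, C[4]=5) = 9
step 6 = dur = C[5]=6 = 6
sum of known step durations = 38
dur[1] = total - known = 45 - 38 = 7
L[1] is the binding max in step 1, so L[1] = dur[1] = 7

L[1] = 7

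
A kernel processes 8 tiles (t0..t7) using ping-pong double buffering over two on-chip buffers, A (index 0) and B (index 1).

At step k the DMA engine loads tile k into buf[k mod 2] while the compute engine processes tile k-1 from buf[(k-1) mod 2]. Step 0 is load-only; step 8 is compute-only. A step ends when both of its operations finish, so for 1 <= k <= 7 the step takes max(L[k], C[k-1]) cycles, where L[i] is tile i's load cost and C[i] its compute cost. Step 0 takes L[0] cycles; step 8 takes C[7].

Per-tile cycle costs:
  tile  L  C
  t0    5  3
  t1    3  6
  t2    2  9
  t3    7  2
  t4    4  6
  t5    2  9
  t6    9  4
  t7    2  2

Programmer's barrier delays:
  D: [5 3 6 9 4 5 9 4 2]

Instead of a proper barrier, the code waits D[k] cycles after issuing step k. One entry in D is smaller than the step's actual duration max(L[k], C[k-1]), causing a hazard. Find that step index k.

hazard at step 5

[0] required=L[0]=5=5 vs D=5 ok
[1] required=max(L[1]=3,C[0]=3)=3 vs D=3 ok
[2] required=max(L[2]=2,C[1]=6)=6 vs D=6 ok
[3] required=max(L[3]=7,C[2]=9)=9 vs D=9 ok
[4] required=max(L[4]=4,C[3]=2)=4 vs D=4 ok
[5] required=max(L[5]=2,C[4]=6)=6 vs D=5 SHORT
[6] required=max(L[6]=9,C[5]=9)=9 vs D=9 ok
[7] required=max(L[7]=2,C[6]=4)=4 vs D=4 ok
[8] required=C[7]=2=2 vs D=2 ok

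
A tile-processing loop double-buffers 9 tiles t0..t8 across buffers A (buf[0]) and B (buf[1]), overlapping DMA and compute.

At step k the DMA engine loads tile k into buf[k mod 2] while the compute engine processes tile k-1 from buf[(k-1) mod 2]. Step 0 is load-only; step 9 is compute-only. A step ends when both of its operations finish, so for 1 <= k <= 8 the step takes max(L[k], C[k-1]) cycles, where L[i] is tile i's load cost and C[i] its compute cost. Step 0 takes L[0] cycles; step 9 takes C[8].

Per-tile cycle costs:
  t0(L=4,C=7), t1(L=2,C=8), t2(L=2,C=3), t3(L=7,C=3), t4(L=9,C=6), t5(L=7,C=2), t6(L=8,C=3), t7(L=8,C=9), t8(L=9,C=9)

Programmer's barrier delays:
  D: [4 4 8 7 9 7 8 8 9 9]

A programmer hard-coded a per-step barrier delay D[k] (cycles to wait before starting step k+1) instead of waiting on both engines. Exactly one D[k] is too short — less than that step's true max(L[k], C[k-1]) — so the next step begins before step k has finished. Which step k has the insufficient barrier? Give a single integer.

hazard at step 1

k=0 barrier L[0]=4→4c, D[0]=4 ok
k=1 barrier max(L[1]=2,C[0]=7)→7c, D[1]=4 SHORT
k=2 barrier max(L[2]=2,C[1]=8)→8c, D[2]=8 ok
k=3 barrier max(L[3]=7,C[2]=3)→7c, D[3]=7 ok
k=4 barrier max(L[4]=9,C[3]=3)→9c, D[4]=9 ok
k=5 barrier max(L[5]=7,C[4]=6)→7c, D[5]=7 ok
k=6 barrier max(L[6]=8,C[5]=2)→8c, D[6]=8 ok
k=7 barrier max(L[7]=8,C[6]=3)→8c, D[7]=8 ok
k=8 barrier max(L[8]=9,C[7]=9)→9c, D[8]=9 ok
k=9 barrier C[8]=9→9c, D[9]=9 ok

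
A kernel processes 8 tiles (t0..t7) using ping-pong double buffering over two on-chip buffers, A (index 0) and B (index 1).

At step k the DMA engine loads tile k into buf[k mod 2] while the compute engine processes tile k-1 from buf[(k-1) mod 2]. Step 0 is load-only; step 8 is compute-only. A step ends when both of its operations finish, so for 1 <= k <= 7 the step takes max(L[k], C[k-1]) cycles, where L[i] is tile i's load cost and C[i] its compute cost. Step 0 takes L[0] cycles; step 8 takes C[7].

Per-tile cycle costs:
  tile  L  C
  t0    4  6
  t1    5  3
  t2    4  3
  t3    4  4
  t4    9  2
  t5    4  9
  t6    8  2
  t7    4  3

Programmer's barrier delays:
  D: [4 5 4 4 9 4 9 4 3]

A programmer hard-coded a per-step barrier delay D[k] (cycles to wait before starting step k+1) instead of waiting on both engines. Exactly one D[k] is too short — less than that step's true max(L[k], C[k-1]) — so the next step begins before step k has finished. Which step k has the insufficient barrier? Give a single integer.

step 0: need L[0]=4 = 4; D[0]=4 ok
step 1: need max(L[1]=5,C[0]=6) = 6; D[1]=5 SHORT
step 2: need max(L[2]=4,C[1]=3) = 4; D[2]=4 ok
step 3: need max(L[3]=4,C[2]=3) = 4; D[3]=4 ok
step 4: need max(L[4]=9,C[3]=4) = 9; D[4]=9 ok
step 5: need max(L[5]=4,C[4]=2) = 4; D[5]=4 ok
step 6: need max(L[6]=8,C[5]=9) = 9; D[6]=9 ok
step 7: need max(L[7]=4,C[6]=2) = 4; D[7]=4 ok
step 8: need C[7]=3 = 3; D[8]=3 ok

hazard at step 1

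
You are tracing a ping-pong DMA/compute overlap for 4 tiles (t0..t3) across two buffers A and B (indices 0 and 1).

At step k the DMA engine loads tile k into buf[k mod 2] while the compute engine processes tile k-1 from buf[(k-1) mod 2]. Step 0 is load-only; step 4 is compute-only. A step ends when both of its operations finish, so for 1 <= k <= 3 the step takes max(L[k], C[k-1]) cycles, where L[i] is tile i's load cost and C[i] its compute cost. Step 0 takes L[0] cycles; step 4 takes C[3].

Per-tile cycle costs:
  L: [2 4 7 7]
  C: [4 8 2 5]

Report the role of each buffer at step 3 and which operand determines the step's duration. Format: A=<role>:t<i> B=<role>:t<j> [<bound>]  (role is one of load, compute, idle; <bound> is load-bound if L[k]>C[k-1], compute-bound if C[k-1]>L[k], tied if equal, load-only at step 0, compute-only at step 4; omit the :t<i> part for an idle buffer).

step 3: A=compute:t2 B=load:t3 [load-bound]

step 0: L[0]=2 → dur=2, Σ=2 | A=load:t0 B=idle [load-only]
step 1: L[1]=4 C[0]=4 → dur=4, Σ=6 | A=compute:t0 B=load:t1 [tied]
step 2: L[2]=7 C[1]=8 → dur=8, Σ=14 | A=load:t2 B=compute:t1 [compute-bound]
step 3: L[3]=7 C[2]=2 → dur=7, Σ=21 | A=compute:t2 B=load:t3 [load-bound]
step 4: C[3]=5 → dur=5, Σ=26 | A=idle B=compute:t3 [compute-only]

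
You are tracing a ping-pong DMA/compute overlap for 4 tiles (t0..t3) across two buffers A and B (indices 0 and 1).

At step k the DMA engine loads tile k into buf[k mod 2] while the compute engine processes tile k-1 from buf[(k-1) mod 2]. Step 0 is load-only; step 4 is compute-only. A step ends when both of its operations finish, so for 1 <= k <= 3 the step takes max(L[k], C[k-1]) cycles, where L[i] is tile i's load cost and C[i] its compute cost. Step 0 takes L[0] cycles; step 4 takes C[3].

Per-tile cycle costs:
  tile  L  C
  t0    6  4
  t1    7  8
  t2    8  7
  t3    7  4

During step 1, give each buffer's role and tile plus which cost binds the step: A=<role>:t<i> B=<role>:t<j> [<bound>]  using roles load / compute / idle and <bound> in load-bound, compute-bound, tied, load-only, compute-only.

step 1: A=compute:t0 B=load:t1 [load-bound]

  0. 6=6c; end=6; A:t0 B:-
  1. max(7,4)=7c; end=13; A:t0 B:t1
  2. max(8,8)=8c; end=21; A:t2 B:t1
  3. max(7,7)=7c; end=28; A:t2 B:t3
  4. 4=4c; end=32; A:t2 B:t3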